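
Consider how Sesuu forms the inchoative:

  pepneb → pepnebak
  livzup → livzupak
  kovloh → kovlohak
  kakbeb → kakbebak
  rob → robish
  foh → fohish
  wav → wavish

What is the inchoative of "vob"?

vobish

pepneb and rob both end in -b yet inflect differently (pepnebak, robish), so the final letter is not what conditions the rule; the number of vowels is.
"vob" has 1 vowel. The stems with 1 vowel (rob → robish, foh → fohish, wav → wavish) add -ish.
The other pattern: stems with 2 vowels add -ak.
So vob → vobish.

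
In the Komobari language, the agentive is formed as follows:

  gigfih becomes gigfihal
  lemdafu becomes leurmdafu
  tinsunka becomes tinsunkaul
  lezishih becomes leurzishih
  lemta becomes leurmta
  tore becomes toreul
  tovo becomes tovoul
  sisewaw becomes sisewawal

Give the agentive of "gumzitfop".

tinsunka and lemta both end in -a yet inflect differently (tinsunkaul, leurmta), so the final letter is not what conditions the rule; the first letter is.
"gumzitfop" begins with g-. The one such stem in the data (gigfih → gigfihal) adds -al, so the same rule applies.
The other patterns: stems beginning with t- add -ul; stems beginning with l- insert -ur- after the first vowel.
So gumzitfop → gumzitfopal.

gumzitfopal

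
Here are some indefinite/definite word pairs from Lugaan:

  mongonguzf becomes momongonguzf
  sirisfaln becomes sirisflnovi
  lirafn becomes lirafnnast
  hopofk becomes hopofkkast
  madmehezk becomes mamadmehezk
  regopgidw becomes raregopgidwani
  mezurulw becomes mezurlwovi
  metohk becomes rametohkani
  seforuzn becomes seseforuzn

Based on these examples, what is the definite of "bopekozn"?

bobopekozn

sirisfaln and seforuzn both end in -n yet inflect differently (sirisflnovi, seseforuzn), so the final letter is not what conditions the rule; the second-to-last letter is.
"bopekozn" has second-to-last letter 'z'. The stems whose second-to-last letter is 'z' (madmehezk → mamadmehezk, mongonguzf → momongonguzf, seforuzn → seseforuzn) repeat the first consonant+vowel as a prefix.
The other patterns: stems whose second-to-last letter is 'l' delete the last vowel and add -ovi; stems whose second-to-last letter is 'f' double the final consonant and add -ast; stems whose second-to-last letter is 'd' or 'h' add ra- … -ani around the stem.
So bopekozn → bobopekozn.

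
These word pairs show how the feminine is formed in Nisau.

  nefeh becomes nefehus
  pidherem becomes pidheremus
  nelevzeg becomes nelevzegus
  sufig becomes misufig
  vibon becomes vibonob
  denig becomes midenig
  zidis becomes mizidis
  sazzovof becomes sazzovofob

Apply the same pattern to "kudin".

nelevzeg and denig both end in -g yet inflect differently (nelevzegus, midenig), so the final letter is not what conditions the rule; the last vowel is.
"kudin" has last vowel 'i'. The stems whose last vowel is 'i' (denig → midenig, sufig → misufig, zidis → mizidis) add the prefix mi-.
The other patterns: stems whose last vowel is 'e' add -us; stems whose last vowel is 'o' add -ob.
So kudin → mikudin.

mikudin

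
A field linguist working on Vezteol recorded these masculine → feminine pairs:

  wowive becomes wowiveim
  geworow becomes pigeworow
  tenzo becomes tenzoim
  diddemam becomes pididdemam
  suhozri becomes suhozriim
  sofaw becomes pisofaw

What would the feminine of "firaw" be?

pifiraw

geworow and tenzo both have last vowel 'o' yet inflect differently (pigeworow, tenzoim), so the last vowel is not what conditions the rule; whether the stem ends in a vowel or a consonant is.
"firaw" ends in a consonant. The stems ending in a consonant (geworow → pigeworow, diddemam → pididdemam, sofaw → pisofaw) add the prefix pi-.
The other pattern: stems ending in a vowel add -im.
So firaw → pifiraw.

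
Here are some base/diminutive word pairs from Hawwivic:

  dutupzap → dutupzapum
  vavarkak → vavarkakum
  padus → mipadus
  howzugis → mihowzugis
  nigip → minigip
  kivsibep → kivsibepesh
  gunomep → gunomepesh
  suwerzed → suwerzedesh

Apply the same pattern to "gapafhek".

gapafhekesh

dutupzap and nigip both end in -p yet inflect differently (dutupzapum, minigip), so the final letter is not what conditions the rule; the last vowel is.
"gapafhek" has last vowel 'e'. The stems whose last vowel is 'e' (kivsibep → kivsibepesh, gunomep → gunomepesh, suwerzed → suwerzedesh) add -esh.
So gapafhek → gapafhekesh.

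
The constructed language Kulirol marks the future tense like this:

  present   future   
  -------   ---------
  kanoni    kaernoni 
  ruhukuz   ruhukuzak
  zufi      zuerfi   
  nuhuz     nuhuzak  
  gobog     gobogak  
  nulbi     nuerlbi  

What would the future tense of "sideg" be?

nulbi and nuhuz both begin with n- yet inflect differently (nuerlbi, nuhuzak), so the first letter is not what conditions the rule; the final letter is.
"sideg" ends in -g. The one such stem in the data (gobog → gobogak) adds -ak, so the same rule applies.
The other pattern: stems ending in -i insert -er- after the first vowel.
So sideg → sidegak.

sidegak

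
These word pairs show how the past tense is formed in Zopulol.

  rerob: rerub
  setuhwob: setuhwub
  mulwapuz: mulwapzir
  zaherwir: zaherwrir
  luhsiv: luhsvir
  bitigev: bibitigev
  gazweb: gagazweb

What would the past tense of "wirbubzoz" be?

luhsiv and bitigev both end in -v yet inflect differently (luhsvir, bibitigev), so the final letter is not what conditions the rule; the last vowel is.
"wirbubzoz" has last vowel 'o'. The stems whose last vowel is 'o' (rerob → rerub, setuhwob → setuhwub) change the last vowel to 'u'.
The other patterns: stems whose last vowel is 'i' or 'u' delete the last vowel and add -ir; stems whose last vowel is 'e' repeat the first consonant+vowel as a prefix.
So wirbubzoz → wirbubzuz.

wirbubzuz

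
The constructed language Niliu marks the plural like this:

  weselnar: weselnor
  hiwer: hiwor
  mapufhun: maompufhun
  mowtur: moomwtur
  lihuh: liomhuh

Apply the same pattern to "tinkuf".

tiomnkuf

"tinkuf" has last vowel 'u'. The stems whose last vowel is 'u' (mapufhun → maompufhun, lihuh → liomhuh, mowtur → moomwtur) insert -om- after the first vowel.
The other pattern: stems whose last vowel is 'a' or 'e' change the last vowel to 'o'.
So tinkuf → tiomnkuf.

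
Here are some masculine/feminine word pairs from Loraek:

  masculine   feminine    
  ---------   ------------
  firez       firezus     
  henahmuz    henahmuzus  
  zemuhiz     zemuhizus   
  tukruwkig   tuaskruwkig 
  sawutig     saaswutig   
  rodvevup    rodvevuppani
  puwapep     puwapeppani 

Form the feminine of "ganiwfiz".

zemuhiz and tukruwkig both have last vowel 'i' yet inflect differently (zemuhizus, tuaskruwkig), so the last vowel is not what conditions the rule; the final letter is.
"ganiwfiz" ends in -z. The stems ending in -z (firez → firezus, henahmuz → henahmuzus, zemuhiz → zemuhizus) add -us.
The other patterns: stems ending in -g insert -as- after the first vowel; stems ending in -p double the final consonant and add -ani.
So ganiwfiz → ganiwfizus.

ganiwfizus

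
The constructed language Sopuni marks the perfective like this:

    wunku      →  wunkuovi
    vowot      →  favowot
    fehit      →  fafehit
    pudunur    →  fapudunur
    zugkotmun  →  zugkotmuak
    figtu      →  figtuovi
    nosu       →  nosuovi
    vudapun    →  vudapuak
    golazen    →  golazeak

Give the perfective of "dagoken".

dagokeak

"dagoken" ends in -n. The stems ending in -n (zugkotmun → zugkotmuak, vudapun → vudapuak, golazen → golazeak) drop the final letter and add -ak.
So dagoken → dagokeak.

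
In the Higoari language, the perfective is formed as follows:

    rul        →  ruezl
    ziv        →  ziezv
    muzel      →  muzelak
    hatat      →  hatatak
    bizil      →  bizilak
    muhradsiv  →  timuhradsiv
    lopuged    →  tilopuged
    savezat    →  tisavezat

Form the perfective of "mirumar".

timirumar

rul and muzel both end in -l yet inflect differently (ruezl, muzelak), so the final letter is not what conditions the rule; the number of vowels is.
"mirumar" has 3 vowels. The stems with 3 vowels (muhradsiv → timuhradsiv, lopuged → tilopuged, savezat → tisavezat) add the prefix ti-.
The other patterns: stems with 1 vowel insert -ez- after the first vowel; stems with 2 vowels add -ak.
So mirumar → timirumar.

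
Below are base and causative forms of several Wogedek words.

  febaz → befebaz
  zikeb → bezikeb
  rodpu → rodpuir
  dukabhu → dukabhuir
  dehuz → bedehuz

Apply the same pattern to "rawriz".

rodpu and dehuz both have last vowel 'u' yet inflect differently (rodpuir, bedehuz), so the last vowel is not what conditions the rule; whether the stem ends in a vowel or a consonant is.
"rawriz" ends in a consonant. The stems ending in a consonant (zikeb → bezikeb, febaz → befebaz, dehuz → bedehuz) add the prefix be-.
The other pattern: stems ending in a vowel add -ir.
So rawriz → berawriz.

berawriz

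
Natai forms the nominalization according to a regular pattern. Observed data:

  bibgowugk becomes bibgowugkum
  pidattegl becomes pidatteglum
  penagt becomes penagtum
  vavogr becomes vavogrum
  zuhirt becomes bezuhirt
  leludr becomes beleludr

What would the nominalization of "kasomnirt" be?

bekasomnirt

"kasomnirt" has second-to-last letter 'r'. The one such stem in the data (zuhirt → bezuhirt) adds the prefix be-, so the same rule applies.
So kasomnirt → bekasomnirt.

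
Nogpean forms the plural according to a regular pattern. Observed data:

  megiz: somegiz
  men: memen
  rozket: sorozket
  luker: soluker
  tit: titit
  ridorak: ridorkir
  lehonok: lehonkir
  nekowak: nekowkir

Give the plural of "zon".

"zon" has 1 vowel. The stems with 1 vowel (men → memen, tit → titit) repeat the first consonant+vowel as a prefix.
So zon → zozon.

zozon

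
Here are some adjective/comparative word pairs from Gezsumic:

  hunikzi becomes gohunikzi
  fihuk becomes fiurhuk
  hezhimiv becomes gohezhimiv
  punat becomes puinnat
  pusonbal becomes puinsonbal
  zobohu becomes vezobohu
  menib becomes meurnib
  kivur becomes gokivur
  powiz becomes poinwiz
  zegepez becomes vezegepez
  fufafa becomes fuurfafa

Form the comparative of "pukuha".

"pukuha" begins with p-. The stems beginning with p- (punat → puinnat, pusonbal → puinsonbal, powiz → poinwiz) insert -in- after the first vowel.
The other patterns: stems beginning with z- add the prefix ve-; stems beginning with f- or m- insert -ur- after the first vowel; stems beginning with h- or k- add the prefix go-.
So pukuha → puinkuha.

puinkuha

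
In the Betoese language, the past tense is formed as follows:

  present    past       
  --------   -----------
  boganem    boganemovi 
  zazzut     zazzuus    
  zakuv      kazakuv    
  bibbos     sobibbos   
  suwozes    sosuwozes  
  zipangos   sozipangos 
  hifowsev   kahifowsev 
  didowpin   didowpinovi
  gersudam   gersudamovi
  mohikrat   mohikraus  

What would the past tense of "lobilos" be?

"lobilos" ends in -s. The stems ending in -s (zipangos → sozipangos, suwozes → sosuwozes, bibbos → sobibbos) add the prefix so-.
So lobilos → solobilos.

solobilos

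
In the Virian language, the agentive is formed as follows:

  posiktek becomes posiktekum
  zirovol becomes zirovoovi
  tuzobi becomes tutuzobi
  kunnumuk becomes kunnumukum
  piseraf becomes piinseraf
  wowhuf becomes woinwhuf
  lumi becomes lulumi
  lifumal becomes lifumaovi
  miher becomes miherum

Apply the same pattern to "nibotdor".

nibotdorum

"nibotdor" ends in -r. The one such stem in the data (miher → miherum) adds -um, so the same rule applies.
The other patterns: stems ending in -f insert -in- after the first vowel; stems ending in -i repeat the first consonant+vowel as a prefix; stems ending in -l drop the final letter and add -ovi.
So nibotdor → nibotdorum.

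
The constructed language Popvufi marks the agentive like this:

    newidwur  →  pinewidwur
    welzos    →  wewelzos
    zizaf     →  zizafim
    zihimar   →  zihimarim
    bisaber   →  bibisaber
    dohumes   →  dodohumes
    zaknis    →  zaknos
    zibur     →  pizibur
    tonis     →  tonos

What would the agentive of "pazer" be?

papazer

zihimar and bisaber both end in -r yet inflect differently (zihimarim, bibisaber), so the final letter is not what conditions the rule; the last vowel is.
"pazer" has last vowel 'e'. The stems whose last vowel is 'e' (dohumes → dodohumes, bisaber → bibisaber) repeat the first consonant+vowel as a prefix.
So pazer → papazer.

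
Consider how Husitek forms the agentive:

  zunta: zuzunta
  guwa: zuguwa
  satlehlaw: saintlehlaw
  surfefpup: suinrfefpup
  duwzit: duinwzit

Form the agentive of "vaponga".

"vaponga" ends in a vowel. The stems ending in a vowel (zunta → zuzunta, guwa → zuguwa) add the prefix zu-.
So vaponga → zuvaponga.

zuvaponga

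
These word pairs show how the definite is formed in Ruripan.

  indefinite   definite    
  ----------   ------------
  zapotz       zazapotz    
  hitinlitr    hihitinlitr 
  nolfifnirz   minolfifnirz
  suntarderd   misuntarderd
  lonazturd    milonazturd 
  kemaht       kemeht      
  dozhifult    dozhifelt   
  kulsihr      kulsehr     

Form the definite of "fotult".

fotelt

zapotz and nolfifnirz both end in -z yet inflect differently (zazapotz, minolfifnirz), so the final letter is not what conditions the rule; the second-to-last letter is.
"fotult" has second-to-last letter 'l'. The one such stem in the data (dozhifult → dozhifelt) changes the last vowel to 'e' (as do kemaht, kulsihr), so the same rule applies.
The other patterns: stems whose second-to-last letter is 't' repeat the first consonant+vowel as a prefix; stems whose second-to-last letter is 'r' add the prefix mi-.
So fotult → fotelt.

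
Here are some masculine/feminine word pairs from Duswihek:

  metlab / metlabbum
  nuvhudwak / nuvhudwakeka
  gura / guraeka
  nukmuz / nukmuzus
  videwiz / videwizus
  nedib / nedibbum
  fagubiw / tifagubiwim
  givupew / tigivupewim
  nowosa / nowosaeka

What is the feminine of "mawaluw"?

timawaluwim

"mawaluw" ends in -w. The stems ending in -w (fagubiw → tifagubiwim, givupew → tigivupewim) add ti- … -im around the stem.
So mawaluw → timawaluwim.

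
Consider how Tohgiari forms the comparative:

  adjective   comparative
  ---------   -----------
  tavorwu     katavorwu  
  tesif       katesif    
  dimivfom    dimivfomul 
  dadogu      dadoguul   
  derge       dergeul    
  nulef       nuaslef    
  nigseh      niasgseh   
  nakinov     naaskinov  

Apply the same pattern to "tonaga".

"tonaga" begins with t-. The stems beginning with t- (tavorwu → katavorwu, tesif → katesif) add the prefix ka-.
The other patterns: stems beginning with d- add -ul; stems beginning with n- insert -as- after the first vowel.
So tonaga → katonaga.

katonaga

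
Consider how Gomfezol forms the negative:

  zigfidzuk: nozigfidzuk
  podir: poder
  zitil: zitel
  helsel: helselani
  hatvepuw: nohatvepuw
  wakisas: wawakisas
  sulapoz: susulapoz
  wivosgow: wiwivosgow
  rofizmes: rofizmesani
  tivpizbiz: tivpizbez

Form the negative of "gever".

geverani

sulapoz and tivpizbiz both end in -z yet inflect differently (susulapoz, tivpizbez), so the final letter is not what conditions the rule; the last vowel is.
"gever" has last vowel 'e'. The stems whose last vowel is 'e' (rofizmes → rofizmesani, helsel → helselani) add -ani.
The other patterns: stems whose last vowel is 'a' or 'o' repeat the first consonant+vowel as a prefix; stems whose last vowel is 'i' change the last vowel to 'e'; stems whose last vowel is 'u' add the prefix no-.
So gever → geverani.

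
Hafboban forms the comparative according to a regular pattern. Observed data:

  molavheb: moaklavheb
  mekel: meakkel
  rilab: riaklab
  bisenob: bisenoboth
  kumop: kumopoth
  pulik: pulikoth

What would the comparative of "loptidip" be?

molavheb and bisenob both end in -b yet inflect differently (moaklavheb, bisenoboth), so the final letter is not what conditions the rule; the last vowel is.
"loptidip" has last vowel 'i'. The one such stem in the data (pulik → pulikoth) adds -oth, so the same rule applies.
The other pattern: stems whose last vowel is 'a' or 'e' insert -ak- after the first vowel.
So loptidip → loptidipoth.

loptidipoth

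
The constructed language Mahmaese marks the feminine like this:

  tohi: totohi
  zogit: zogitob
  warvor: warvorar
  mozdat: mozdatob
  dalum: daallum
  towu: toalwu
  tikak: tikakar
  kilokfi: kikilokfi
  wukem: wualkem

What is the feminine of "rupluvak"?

tikak and mozdat both have last vowel 'a' yet inflect differently (tikakar, mozdatob), so the last vowel is not what conditions the rule; the final letter is.
"rupluvak" ends in -k. The one such stem in the data (tikak → tikakar) adds -ar, so the same rule applies.
So rupluvak → rupluvakar.

rupluvakar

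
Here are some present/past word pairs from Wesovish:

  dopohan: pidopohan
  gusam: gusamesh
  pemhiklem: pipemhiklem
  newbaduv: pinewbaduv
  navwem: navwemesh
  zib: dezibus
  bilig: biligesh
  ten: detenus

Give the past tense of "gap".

degapus

gusam and pemhiklem both end in -m yet inflect differently (gusamesh, pipemhiklem), so the final letter is not what conditions the rule; the number of vowels is.
"gap" has 1 vowel. The stems with 1 vowel (zib → dezibus, ten → detenus) add de- … -us around the stem.
The other patterns: stems with 2 vowels add -esh; stems with 3 vowels add the prefix pi-.
So gap → degapus.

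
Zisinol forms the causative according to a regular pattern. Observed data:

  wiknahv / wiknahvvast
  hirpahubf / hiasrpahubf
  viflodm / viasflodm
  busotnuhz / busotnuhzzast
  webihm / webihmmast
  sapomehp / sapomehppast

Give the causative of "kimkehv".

webihm and viflodm both end in -m yet inflect differently (webihmmast, viasflodm), so the final letter is not what conditions the rule; the second-to-last letter is.
"kimkehv" has second-to-last letter 'h'. The stems whose second-to-last letter is 'h' (busotnuhz → busotnuhzzast, wiknahv → wiknahvvast, webihm → webihmmast) double the final consonant and add -ast.
The other pattern: stems whose second-to-last letter is 'b' or 'd' insert -as- after the first vowel.
So kimkehv → kimkehvvast.

kimkehvvast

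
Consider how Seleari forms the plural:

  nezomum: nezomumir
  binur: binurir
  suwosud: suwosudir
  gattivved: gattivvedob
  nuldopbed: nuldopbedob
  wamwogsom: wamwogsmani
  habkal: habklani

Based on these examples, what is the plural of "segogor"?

"segogor" has last vowel 'o'. The one such stem in the data (wamwogsom → wamwogsmani) deletes the last vowel and adds -ani (as does habkal), so the same rule applies.
The other patterns: stems whose last vowel is 'u' add -ir; stems whose last vowel is 'e' add -ob.
So segogor → segograni.

segograni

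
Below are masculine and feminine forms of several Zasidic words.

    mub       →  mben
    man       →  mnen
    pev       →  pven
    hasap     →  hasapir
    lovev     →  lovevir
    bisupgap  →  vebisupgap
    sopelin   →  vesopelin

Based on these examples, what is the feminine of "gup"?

pev and lovev both end in -v yet inflect differently (pven, lovevir), so the final letter is not what conditions the rule; the number of vowels is.
"gup" has 1 vowel. The stems with 1 vowel (mub → mben, man → mnen, pev → pven) delete the last vowel and add -en.
The other patterns: stems with 2 vowels add -ir; stems with 3 vowels add the prefix ve-.
So gup → gpen.

gpen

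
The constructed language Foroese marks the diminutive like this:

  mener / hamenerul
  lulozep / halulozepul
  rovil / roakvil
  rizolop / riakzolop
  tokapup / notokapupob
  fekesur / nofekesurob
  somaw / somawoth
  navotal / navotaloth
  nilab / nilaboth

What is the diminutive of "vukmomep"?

lulozep and rizolop both end in -p yet inflect differently (halulozepul, riakzolop), so the final letter is not what conditions the rule; the last vowel is.
"vukmomep" has last vowel 'e'. The stems whose last vowel is 'e' (mener → hamenerul, lulozep → halulozepul) add ha- … -ul around the stem.
The other patterns: stems whose last vowel is 'i' or 'o' insert -ak- after the first vowel; stems whose last vowel is 'u' add no- … -ob around the stem; stems whose last vowel is 'a' add -oth.
So vukmomep → havukmomepul.

havukmomepul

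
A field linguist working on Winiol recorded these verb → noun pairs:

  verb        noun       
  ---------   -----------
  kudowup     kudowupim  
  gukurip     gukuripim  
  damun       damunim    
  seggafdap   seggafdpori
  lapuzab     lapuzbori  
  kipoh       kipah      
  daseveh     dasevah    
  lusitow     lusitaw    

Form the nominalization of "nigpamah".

nigpamhori

kudowup and seggafdap both end in -p yet inflect differently (kudowupim, seggafdpori), so the final letter is not what conditions the rule; the last vowel is.
"nigpamah" has last vowel 'a'. The stems whose last vowel is 'a' (seggafdap → seggafdpori, lapuzab → lapuzbori) delete the last vowel and add -ori.
The other patterns: stems whose last vowel is 'i' or 'u' add -im; stems whose last vowel is 'e' or 'o' change the last vowel to 'a'.
So nigpamah → nigpamhori.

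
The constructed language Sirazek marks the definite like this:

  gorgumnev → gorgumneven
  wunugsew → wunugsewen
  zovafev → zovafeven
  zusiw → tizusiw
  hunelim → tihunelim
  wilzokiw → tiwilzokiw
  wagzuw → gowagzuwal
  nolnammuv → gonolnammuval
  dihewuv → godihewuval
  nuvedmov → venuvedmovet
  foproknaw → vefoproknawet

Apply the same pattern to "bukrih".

wunugsew and zusiw both end in -w yet inflect differently (wunugsewen, tizusiw), so the final letter is not what conditions the rule; the last vowel is.
"bukrih" has last vowel 'i'. The stems whose last vowel is 'i' (zusiw → tizusiw, hunelim → tihunelim, wilzokiw → tiwilzokiw) add the prefix ti-.
So bukrih → tibukrih.

tibukrih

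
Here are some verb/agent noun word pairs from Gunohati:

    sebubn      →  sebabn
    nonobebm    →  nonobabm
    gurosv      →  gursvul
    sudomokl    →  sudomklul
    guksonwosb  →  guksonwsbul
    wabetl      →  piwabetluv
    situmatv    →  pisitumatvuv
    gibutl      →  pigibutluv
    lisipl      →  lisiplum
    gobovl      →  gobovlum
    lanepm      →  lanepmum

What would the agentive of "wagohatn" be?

sudomokl and wabetl both end in -l yet inflect differently (sudomklul, piwabetluv), so the final letter is not what conditions the rule; the second-to-last letter is.
"wagohatn" has second-to-last letter 't'. The stems whose second-to-last letter is 't' (wabetl → piwabetluv, situmatv → pisitumatvuv, gibutl → pigibutluv) add pi- … -uv around the stem.
The other patterns: stems whose second-to-last letter is 'b' change the last vowel to 'a'; stems whose second-to-last letter is 'k' or 's' delete the last vowel and add -ul; stems whose second-to-last letter is 'p' or 'v' add -um.
So wagohatn → piwagohatnuv.

piwagohatnuv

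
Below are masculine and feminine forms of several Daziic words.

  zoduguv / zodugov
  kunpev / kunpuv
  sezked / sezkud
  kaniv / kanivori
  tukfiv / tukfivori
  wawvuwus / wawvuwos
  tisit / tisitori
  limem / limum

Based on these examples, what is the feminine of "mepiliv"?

"mepiliv" has last vowel 'i'. The stems whose last vowel is 'i' (tisit → tisitori, tukfiv → tukfivori, kaniv → kanivori) add -ori.
The other patterns: stems whose last vowel is 'u' change the last vowel to 'o'; stems whose last vowel is 'e' change the last vowel to 'u'.
So mepiliv → mepilivori.

mepilivori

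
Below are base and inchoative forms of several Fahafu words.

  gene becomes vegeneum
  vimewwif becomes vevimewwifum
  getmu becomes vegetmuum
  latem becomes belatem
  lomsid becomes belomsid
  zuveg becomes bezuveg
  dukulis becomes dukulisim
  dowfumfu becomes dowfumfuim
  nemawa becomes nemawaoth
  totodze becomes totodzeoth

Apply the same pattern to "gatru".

vegatruum

"gatru" begins with g-. The stems beginning with g- (gene → vegeneum, getmu → vegetmuum) add ve- … -um around the stem.
The other patterns: stems beginning with l- or z- add the prefix be-; stems beginning with d- add -im; stems beginning with n- or t- add -oth.
So gatru → vegatruum.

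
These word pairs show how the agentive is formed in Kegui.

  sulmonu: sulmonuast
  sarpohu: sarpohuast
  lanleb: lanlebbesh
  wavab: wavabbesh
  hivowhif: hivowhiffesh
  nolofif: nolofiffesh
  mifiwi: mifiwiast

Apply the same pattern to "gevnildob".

"gevnildob" ends in a consonant. The stems ending in a consonant (nolofif → nolofiffesh, wavab → wavabbesh, hivowhif → hivowhiffesh) double the final consonant and add -esh.
The other pattern: stems ending in a vowel add -ast.
So gevnildob → gevnildobbesh.

gevnildobbesh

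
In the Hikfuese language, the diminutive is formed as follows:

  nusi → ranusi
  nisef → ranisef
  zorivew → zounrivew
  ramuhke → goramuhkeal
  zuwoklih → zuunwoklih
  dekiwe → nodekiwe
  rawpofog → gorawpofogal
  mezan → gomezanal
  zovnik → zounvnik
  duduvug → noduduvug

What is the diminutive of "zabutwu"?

rawpofog and duduvug both end in -g yet inflect differently (gorawpofogal, noduduvug), so the final letter is not what conditions the rule; the first letter is.
"zabutwu" begins with z-. The stems beginning with z- (zuwoklih → zuunwoklih, zorivew → zounrivew, zovnik → zounvnik) insert -un- after the first vowel.
So zabutwu → zaunbutwu.

zaunbutwu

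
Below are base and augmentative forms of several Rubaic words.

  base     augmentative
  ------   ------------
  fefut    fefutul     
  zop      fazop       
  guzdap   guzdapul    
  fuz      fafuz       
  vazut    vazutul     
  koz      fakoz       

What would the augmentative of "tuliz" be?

"tuliz" has 2 vowels. The stems with 2 vowels (vazut → vazutul, fefut → fefutul, guzdap → guzdapul) add -ul.
So tuliz → tulizul.

tulizul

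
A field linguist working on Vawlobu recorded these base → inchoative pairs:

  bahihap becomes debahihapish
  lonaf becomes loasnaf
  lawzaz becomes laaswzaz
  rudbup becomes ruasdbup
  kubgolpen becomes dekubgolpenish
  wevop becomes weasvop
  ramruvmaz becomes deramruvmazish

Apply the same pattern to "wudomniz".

dewudomnizish

wevop and bahihap both end in -p yet inflect differently (weasvop, debahihapish), so the final letter is not what conditions the rule; the number of vowels is.
"wudomniz" has 3 vowels. The stems with 3 vowels (bahihap → debahihapish, kubgolpen → dekubgolpenish, ramruvmaz → deramruvmazish) add de- … -ish around the stem.
So wudomniz → dewudomnizish.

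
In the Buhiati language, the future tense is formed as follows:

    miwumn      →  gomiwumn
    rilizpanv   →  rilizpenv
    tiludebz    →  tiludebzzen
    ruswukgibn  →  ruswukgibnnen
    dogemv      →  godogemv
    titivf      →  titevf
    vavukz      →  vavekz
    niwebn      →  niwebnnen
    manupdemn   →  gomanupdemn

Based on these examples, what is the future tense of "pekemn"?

gopekemn

"pekemn" has second-to-last letter 'm'. The stems whose second-to-last letter is 'm' (manupdemn → gomanupdemn, dogemv → godogemv, miwumn → gomiwumn) add the prefix go-.
So pekemn → gopekemn.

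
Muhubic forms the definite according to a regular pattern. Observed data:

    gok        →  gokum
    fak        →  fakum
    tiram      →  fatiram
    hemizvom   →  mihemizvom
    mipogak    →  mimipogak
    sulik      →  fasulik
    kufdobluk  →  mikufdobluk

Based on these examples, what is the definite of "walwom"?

"walwom" has 2 vowels. The stems with 2 vowels (sulik → fasulik, tiram → fatiram) add the prefix fa-.
So walwom → fawalwom.

fawalwom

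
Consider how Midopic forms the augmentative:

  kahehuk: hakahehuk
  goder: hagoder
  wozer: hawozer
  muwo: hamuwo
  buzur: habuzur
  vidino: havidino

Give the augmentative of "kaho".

Every pair shown (kahehuk → hakahehuk, goder → hagoder, wozer → hawozer, …) follows the same rule: add the prefix ha-.
So kaho → hakaho.

hakaho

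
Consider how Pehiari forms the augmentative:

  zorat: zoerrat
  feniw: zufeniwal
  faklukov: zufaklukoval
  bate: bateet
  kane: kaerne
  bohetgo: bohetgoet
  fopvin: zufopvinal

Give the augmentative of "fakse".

bate and kane both end in -e yet inflect differently (bateet, kaerne), so the final letter is not what conditions the rule; the first letter is.
"fakse" begins with f-. The stems beginning with f- (faklukov → zufaklukoval, fopvin → zufopvinal, feniw → zufeniwal) add zu- … -al around the stem.
So fakse → zufakseal.

zufakseal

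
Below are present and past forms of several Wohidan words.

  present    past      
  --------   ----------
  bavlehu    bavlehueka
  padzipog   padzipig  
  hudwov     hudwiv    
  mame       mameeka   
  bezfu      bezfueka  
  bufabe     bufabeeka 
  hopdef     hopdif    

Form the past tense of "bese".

beseeka

bufabe and hopdef both have last vowel 'e' yet inflect differently (bufabeeka, hopdif), so the last vowel is not what conditions the rule; whether the stem ends in a vowel or a consonant is.
"bese" ends in a vowel. The stems ending in a vowel (bufabe → bufabeeka, bavlehu → bavlehueka, bezfu → bezfueka) add -eka.
So bese → beseeka.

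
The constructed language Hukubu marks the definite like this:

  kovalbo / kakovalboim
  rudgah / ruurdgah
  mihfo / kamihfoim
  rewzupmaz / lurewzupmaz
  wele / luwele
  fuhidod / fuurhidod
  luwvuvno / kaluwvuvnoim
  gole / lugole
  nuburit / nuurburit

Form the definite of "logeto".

kovalbo and fuhidod both have last vowel 'o' yet inflect differently (kakovalboim, fuurhidod), so the last vowel is not what conditions the rule; the final letter is.
"logeto" ends in -o. The stems ending in -o (kovalbo → kakovalboim, luwvuvno → kaluwvuvnoim, mihfo → kamihfoim) add ka- … -im around the stem.
The other patterns: stems ending in -e or -z add the prefix lu-; stems ending in -d, -h or -t insert -ur- after the first vowel.
So logeto → kalogetoim.

kalogetoim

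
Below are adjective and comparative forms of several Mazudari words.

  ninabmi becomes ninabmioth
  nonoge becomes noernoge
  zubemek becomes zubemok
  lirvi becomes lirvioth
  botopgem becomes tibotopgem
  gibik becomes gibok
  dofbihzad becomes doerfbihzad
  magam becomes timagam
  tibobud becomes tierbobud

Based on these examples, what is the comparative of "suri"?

magam and dofbihzad both have last vowel 'a' yet inflect differently (timagam, doerfbihzad), so the last vowel is not what conditions the rule; the final letter is.
"suri" ends in -i. The stems ending in -i (lirvi → lirvioth, ninabmi → ninabmioth) add -oth.
So suri → surioth.

surioth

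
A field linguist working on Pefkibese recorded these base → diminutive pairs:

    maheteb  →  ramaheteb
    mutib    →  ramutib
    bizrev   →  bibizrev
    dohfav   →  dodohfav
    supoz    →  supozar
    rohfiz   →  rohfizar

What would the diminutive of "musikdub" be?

"musikdub" ends in -b. The stems ending in -b (maheteb → ramaheteb, mutib → ramutib) add the prefix ra-.
The other patterns: stems ending in -v repeat the first consonant+vowel as a prefix; stems ending in -z add -ar.
So musikdub → ramusikdub.

ramusikdub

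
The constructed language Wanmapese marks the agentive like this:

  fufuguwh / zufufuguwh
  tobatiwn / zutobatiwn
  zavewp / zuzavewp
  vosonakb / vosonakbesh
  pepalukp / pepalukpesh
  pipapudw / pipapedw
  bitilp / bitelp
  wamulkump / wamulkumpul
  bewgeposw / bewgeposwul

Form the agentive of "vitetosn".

vitetosnul

"vitetosn" has second-to-last letter 's'. The one such stem in the data (bewgeposw → bewgeposwul) adds -ul, so the same rule applies.
So vitetosn → vitetosnul.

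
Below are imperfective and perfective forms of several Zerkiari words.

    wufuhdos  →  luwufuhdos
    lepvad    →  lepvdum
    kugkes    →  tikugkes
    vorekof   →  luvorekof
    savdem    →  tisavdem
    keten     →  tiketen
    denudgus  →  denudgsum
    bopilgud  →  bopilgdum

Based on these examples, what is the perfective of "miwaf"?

miwfum

"miwaf" has last vowel 'a'. The one such stem in the data (lepvad → lepvdum) deletes the last vowel and adds -um (as do denudgus, bopilgud), so the same rule applies.
So miwaf → miwfum.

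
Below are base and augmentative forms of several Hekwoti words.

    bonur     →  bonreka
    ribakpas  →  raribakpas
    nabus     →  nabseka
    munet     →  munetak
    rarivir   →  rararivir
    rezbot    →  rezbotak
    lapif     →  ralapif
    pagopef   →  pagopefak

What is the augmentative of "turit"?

raturit

bonur and rarivir both end in -r yet inflect differently (bonreka, rararivir), so the final letter is not what conditions the rule; the last vowel is.
"turit" has last vowel 'i'. The stems whose last vowel is 'i' (rarivir → rararivir, lapif → ralapif) add the prefix ra-.
So turit → raturit.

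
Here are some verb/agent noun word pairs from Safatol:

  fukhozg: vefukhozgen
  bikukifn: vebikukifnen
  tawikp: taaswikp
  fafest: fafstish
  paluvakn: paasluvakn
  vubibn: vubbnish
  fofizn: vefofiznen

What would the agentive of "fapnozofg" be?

vefapnozofgen

fofizn and paluvakn both end in -n yet inflect differently (vefofiznen, paasluvakn), so the final letter is not what conditions the rule; the second-to-last letter is.
"fapnozofg" has second-to-last letter 'f'. The one such stem in the data (bikukifn → vebikukifnen) adds ve- … -en around the stem, so the same rule applies.
The other patterns: stems whose second-to-last letter is 'k' insert -as- after the first vowel; stems whose second-to-last letter is 'b' or 's' delete the last vowel and add -ish.
So fapnozofg → vefapnozofgen.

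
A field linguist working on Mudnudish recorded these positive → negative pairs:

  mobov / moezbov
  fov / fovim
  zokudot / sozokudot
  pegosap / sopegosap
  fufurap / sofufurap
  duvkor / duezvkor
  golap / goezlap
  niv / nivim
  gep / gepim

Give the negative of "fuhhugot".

sofuhhugot

gep and golap both end in -p yet inflect differently (gepim, goezlap), so the final letter is not what conditions the rule; the number of vowels is.
"fuhhugot" has 3 vowels. The stems with 3 vowels (pegosap → sopegosap, zokudot → sozokudot, fufurap → sofufurap) add the prefix so-.
So fuhhugot → sofuhhugot.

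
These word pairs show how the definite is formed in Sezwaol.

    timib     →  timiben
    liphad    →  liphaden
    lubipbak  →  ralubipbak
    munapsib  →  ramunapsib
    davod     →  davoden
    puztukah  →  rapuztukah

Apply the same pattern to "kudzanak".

rakudzanak

munapsib and timib both end in -b yet inflect differently (ramunapsib, timiben), so the final letter is not what conditions the rule; the number of vowels is.
"kudzanak" has 3 vowels. The stems with 3 vowels (munapsib → ramunapsib, puztukah → rapuztukah, lubipbak → ralubipbak) add the prefix ra-.
The other pattern: stems with 2 vowels add -en.
So kudzanak → rakudzanak.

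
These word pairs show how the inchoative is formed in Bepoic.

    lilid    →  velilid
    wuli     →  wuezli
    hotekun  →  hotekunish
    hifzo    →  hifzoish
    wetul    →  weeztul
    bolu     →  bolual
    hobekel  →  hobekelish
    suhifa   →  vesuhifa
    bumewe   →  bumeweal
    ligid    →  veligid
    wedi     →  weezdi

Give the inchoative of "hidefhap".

hidefhapish

hobekel and wetul both end in -l yet inflect differently (hobekelish, weeztul), so the final letter is not what conditions the rule; the first letter is.
"hidefhap" begins with h-. The stems beginning with h- (hifzo → hifzoish, hobekel → hobekelish, hotekun → hotekunish) add -ish.
The other patterns: stems beginning with w- insert -ez- after the first vowel; stems beginning with b- add -al; stems beginning with l- or s- add the prefix ve-.
So hidefhap → hidefhapish.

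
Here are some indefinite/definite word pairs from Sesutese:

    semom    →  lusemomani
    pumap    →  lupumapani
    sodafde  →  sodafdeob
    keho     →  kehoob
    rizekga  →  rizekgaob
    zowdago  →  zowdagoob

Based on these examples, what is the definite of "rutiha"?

rutihaob

"rutiha" ends in a vowel. The stems ending in a vowel (sodafde → sodafdeob, keho → kehoob, rizekga → rizekgaob) add -ob.
The other pattern: stems ending in a consonant add lu- … -ani around the stem.
So rutiha → rutihaob.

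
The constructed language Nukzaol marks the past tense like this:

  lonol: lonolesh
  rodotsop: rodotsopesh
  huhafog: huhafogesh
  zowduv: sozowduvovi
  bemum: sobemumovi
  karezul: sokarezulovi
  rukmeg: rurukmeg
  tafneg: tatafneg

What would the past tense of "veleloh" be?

velelohesh

"veleloh" has last vowel 'o'. The stems whose last vowel is 'o' (lonol → lonolesh, rodotsop → rodotsopesh, huhafog → huhafogesh) add -esh.
The other patterns: stems whose last vowel is 'u' add so- … -ovi around the stem; stems whose last vowel is 'e' repeat the first consonant+vowel as a prefix.
So veleloh → velelohesh.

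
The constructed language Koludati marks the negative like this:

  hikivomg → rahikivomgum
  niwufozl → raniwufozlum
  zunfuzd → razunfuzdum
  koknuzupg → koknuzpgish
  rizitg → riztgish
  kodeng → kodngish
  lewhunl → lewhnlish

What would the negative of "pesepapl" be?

hikivomg and koknuzupg both end in -g yet inflect differently (rahikivomgum, koknuzpgish), so the final letter is not what conditions the rule; the second-to-last letter is.
"pesepapl" has second-to-last letter 'p'. The one such stem in the data (koknuzupg → koknuzpgish) deletes the last vowel and adds -ish (as do rizitg, kodeng), so the same rule applies.
So pesepapl → pesepplish.

pesepplish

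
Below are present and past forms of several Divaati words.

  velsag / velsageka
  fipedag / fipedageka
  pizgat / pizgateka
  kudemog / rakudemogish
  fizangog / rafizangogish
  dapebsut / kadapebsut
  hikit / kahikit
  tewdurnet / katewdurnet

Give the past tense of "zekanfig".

"zekanfig" has last vowel 'i'. The one such stem in the data (hikit → kahikit) adds the prefix ka-, so the same rule applies.
The other patterns: stems whose last vowel is 'a' add -eka; stems whose last vowel is 'o' add ra- … -ish around the stem.
So zekanfig → kazekanfig.

kazekanfig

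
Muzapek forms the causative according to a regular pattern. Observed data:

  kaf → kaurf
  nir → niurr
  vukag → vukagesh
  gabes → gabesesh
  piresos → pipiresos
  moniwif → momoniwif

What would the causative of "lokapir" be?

gabes and piresos both end in -s yet inflect differently (gabesesh, pipiresos), so the final letter is not what conditions the rule; the number of vowels is.
"lokapir" has 3 vowels. The stems with 3 vowels (piresos → pipiresos, moniwif → momoniwif) repeat the first consonant+vowel as a prefix.
So lokapir → lolokapir.

lolokapir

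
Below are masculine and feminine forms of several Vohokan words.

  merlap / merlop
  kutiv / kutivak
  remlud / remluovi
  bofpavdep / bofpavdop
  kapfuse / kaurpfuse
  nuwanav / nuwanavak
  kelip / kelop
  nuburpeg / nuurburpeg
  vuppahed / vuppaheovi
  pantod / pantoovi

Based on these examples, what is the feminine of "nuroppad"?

nuroppaovi

nuwanav and merlap both have last vowel 'a' yet inflect differently (nuwanavak, merlop), so the last vowel is not what conditions the rule; the final letter is.
"nuroppad" ends in -d. The stems ending in -d (remlud → remluovi, vuppahed → vuppaheovi, pantod → pantoovi) drop the final letter and add -ovi.
So nuroppad → nuroppaovi.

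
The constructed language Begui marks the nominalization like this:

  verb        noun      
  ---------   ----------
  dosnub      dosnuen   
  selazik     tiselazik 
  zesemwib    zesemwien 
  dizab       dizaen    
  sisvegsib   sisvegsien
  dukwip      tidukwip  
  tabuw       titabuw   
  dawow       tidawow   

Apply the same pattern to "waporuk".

tiwaporuk

"waporuk" ends in -k. The one such stem in the data (selazik → tiselazik) adds the prefix ti-, so the same rule applies.
The other pattern: stems ending in -b drop the final letter and add -en.
So waporuk → tiwaporuk.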